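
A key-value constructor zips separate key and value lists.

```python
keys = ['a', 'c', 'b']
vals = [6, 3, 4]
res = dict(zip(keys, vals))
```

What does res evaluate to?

Step 1: zip pairs keys with values:
  'a' -> 6
  'c' -> 3
  'b' -> 4
Therefore res = {'a': 6, 'c': 3, 'b': 4}.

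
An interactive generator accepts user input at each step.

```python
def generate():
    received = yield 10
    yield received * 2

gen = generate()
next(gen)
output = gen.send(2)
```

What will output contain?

Step 1: next(gen) advances to first yield, producing 10.
Step 2: send(2) resumes, received = 2.
Step 3: yield received * 2 = 2 * 2 = 4.
Therefore output = 4.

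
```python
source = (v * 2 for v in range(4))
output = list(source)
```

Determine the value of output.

Step 1: For each v in range(4), compute v*2:
  v=0: 0*2 = 0
  v=1: 1*2 = 2
  v=2: 2*2 = 4
  v=3: 3*2 = 6
Therefore output = [0, 2, 4, 6].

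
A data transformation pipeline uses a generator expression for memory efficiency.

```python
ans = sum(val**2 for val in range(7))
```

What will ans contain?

Step 1: Compute val**2 for each val in range(7):
  val=0: 0**2 = 0
  val=1: 1**2 = 1
  val=2: 2**2 = 4
  val=3: 3**2 = 9
  val=4: 4**2 = 16
  val=5: 5**2 = 25
  val=6: 6**2 = 36
Step 2: sum = 0 + 1 + 4 + 9 + 16 + 25 + 36 = 91.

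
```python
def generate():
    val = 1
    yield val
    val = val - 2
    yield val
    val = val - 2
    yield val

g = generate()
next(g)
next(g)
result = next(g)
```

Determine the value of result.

Step 1: Trace through generator execution:
  Yield 1: val starts at 1, yield 1
  Yield 2: val = 1 - 2 = -1, yield -1
  Yield 3: val = -1 - 2 = -3, yield -3
Step 2: First next() gets 1, second next() gets the second value, third next() yields -3.
Therefore result = -3.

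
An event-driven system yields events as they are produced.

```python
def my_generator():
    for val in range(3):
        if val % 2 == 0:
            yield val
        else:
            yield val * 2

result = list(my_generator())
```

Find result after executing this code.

Step 1: For each val in range(3), yield val if even, else val*2:
  val=0 (even): yield 0
  val=1 (odd): yield 1*2 = 2
  val=2 (even): yield 2
Therefore result = [0, 2, 2].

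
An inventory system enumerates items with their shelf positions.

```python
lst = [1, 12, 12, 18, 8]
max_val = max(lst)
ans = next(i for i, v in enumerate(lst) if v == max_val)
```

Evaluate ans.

Step 1: max([1, 12, 12, 18, 8]) = 18.
Step 2: Find first index where value == 18:
  Index 0: 1 != 18
  Index 1: 12 != 18
  Index 2: 12 != 18
  Index 3: 18 == 18, found!
Therefore ans = 3.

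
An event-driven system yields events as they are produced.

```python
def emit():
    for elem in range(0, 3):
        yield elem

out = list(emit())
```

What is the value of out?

Step 1: The generator yields each value from range(0, 3).
Step 2: list() consumes all yields: [0, 1, 2].
Therefore out = [0, 1, 2].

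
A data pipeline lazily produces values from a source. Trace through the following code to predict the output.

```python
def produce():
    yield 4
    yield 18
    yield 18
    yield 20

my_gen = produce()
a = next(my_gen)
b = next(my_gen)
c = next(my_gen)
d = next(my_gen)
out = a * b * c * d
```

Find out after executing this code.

Step 1: Create generator and consume all values:
  a = next(my_gen) = 4
  b = next(my_gen) = 18
  c = next(my_gen) = 18
  d = next(my_gen) = 20
Step 2: out = 4 * 18 * 18 * 20 = 25920.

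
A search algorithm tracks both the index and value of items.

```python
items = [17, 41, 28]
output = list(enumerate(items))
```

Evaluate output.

Step 1: enumerate pairs each element with its index:
  (0, 17)
  (1, 41)
  (2, 28)
Therefore output = [(0, 17), (1, 41), (2, 28)].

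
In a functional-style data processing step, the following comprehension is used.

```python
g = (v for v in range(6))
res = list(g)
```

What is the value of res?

Step 1: Generator expression iterates range(6): [0, 1, 2, 3, 4, 5].
Step 2: list() collects all values.
Therefore res = [0, 1, 2, 3, 4, 5].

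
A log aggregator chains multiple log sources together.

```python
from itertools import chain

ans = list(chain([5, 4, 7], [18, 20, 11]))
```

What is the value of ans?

Step 1: chain() concatenates iterables: [5, 4, 7] + [18, 20, 11].
Therefore ans = [5, 4, 7, 18, 20, 11].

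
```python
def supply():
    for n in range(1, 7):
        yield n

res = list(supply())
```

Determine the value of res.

Step 1: The generator yields each value from range(1, 7).
Step 2: list() consumes all yields: [1, 2, 3, 4, 5, 6].
Therefore res = [1, 2, 3, 4, 5, 6].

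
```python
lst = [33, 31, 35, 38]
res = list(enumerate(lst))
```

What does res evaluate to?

Step 1: enumerate pairs each element with its index:
  (0, 33)
  (1, 31)
  (2, 35)
  (3, 38)
Therefore res = [(0, 33), (1, 31), (2, 35), (3, 38)].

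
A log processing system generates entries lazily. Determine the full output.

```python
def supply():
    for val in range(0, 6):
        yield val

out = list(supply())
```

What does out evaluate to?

Step 1: The generator yields each value from range(0, 6).
Step 2: list() consumes all yields: [0, 1, 2, 3, 4, 5].
Therefore out = [0, 1, 2, 3, 4, 5].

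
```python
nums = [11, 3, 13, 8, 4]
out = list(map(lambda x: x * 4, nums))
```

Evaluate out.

Step 1: Apply lambda x: x * 4 to each element:
  11 -> 44
  3 -> 12
  13 -> 52
  8 -> 32
  4 -> 16
Therefore out = [44, 12, 52, 32, 16].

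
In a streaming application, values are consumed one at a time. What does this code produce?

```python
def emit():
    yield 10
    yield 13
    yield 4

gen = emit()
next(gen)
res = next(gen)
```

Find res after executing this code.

Step 1: emit() creates a generator.
Step 2: next(gen) yields 10 (consumed and discarded).
Step 3: next(gen) yields 13, assigned to res.
Therefore res = 13.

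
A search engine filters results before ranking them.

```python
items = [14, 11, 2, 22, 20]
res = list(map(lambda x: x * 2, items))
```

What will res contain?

Step 1: Apply lambda x: x * 2 to each element:
  14 -> 28
  11 -> 22
  2 -> 4
  22 -> 44
  20 -> 40
Therefore res = [28, 22, 4, 44, 40].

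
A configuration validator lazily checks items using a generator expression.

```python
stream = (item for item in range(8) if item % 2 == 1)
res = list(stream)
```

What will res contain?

Step 1: Filter range(8) keeping only odd values:
  item=0: even, excluded
  item=1: odd, included
  item=2: even, excluded
  item=3: odd, included
  item=4: even, excluded
  item=5: odd, included
  item=6: even, excluded
  item=7: odd, included
Therefore res = [1, 3, 5, 7].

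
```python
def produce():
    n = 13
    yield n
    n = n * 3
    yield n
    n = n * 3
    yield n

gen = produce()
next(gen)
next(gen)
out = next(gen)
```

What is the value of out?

Step 1: Trace through generator execution:
  Yield 1: n starts at 13, yield 13
  Yield 2: n = 13 * 3 = 39, yield 39
  Yield 3: n = 39 * 3 = 117, yield 117
Step 2: First next() gets 13, second next() gets the second value, third next() yields 117.
Therefore out = 117.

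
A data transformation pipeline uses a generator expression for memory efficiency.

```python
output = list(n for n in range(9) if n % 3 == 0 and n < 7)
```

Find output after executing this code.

Step 1: Filter range(9) where n % 3 == 0 and n < 7:
  n=0: both conditions met, included
  n=1: excluded (1 % 3 != 0)
  n=2: excluded (2 % 3 != 0)
  n=3: both conditions met, included
  n=4: excluded (4 % 3 != 0)
  n=5: excluded (5 % 3 != 0)
  n=6: both conditions met, included
  n=7: excluded (7 % 3 != 0, 7 >= 7)
  n=8: excluded (8 % 3 != 0, 8 >= 7)
Therefore output = [0, 3, 6].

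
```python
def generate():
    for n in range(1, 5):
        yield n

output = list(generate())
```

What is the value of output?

Step 1: The generator yields each value from range(1, 5).
Step 2: list() consumes all yields: [1, 2, 3, 4].
Therefore output = [1, 2, 3, 4].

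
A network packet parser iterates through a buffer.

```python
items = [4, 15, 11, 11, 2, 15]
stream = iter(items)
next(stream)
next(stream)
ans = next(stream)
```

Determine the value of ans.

Step 1: Create iterator over [4, 15, 11, 11, 2, 15].
Step 2: next() consumes 4.
Step 3: next() consumes 15.
Step 4: next() returns 11.
Therefore ans = 11.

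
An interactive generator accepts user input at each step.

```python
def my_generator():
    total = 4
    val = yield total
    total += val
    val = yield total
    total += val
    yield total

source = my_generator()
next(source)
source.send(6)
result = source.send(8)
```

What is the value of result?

Step 1: next() -> yield total=4.
Step 2: send(6) -> val=6, total = 4+6 = 10, yield 10.
Step 3: send(8) -> val=8, total = 10+8 = 18, yield 18.
Therefore result = 18.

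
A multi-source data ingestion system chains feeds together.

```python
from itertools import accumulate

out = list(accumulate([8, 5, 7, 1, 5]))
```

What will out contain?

Step 1: accumulate computes running sums:
  + 8 = 8
  + 5 = 13
  + 7 = 20
  + 1 = 21
  + 5 = 26
Therefore out = [8, 13, 20, 21, 26].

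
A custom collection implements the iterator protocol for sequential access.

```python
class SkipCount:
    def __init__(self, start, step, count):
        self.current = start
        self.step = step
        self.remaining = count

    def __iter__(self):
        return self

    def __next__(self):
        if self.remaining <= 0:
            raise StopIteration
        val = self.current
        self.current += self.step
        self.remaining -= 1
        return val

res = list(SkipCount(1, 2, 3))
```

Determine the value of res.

Step 1: SkipCount starts at 1, increments by 2, for 3 steps:
  Yield 1, then current += 2
  Yield 3, then current += 2
  Yield 5, then current += 2
Therefore res = [1, 3, 5].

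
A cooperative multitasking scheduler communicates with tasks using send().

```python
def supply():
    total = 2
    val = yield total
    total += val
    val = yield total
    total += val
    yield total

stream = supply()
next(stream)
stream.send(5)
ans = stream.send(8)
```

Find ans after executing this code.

Step 1: next() -> yield total=2.
Step 2: send(5) -> val=5, total = 2+5 = 7, yield 7.
Step 3: send(8) -> val=8, total = 7+8 = 15, yield 15.
Therefore ans = 15.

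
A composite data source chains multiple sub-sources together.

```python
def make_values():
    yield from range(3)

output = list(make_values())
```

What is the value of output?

Step 1: yield from delegates to the iterable, yielding each element.
Step 2: Collected values: [0, 1, 2].
Therefore output = [0, 1, 2].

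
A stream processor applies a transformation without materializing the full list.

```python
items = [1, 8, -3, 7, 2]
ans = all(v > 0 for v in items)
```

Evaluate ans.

Step 1: Check v > 0 for each element in [1, 8, -3, 7, 2]:
  1 > 0: True
  8 > 0: True
  -3 > 0: False
  7 > 0: True
  2 > 0: True
Step 2: all() returns False.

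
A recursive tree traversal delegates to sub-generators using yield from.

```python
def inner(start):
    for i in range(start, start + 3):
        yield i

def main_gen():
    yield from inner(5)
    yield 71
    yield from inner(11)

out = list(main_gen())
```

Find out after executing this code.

Step 1: main_gen() delegates to inner(5):
  yield 5
  yield 6
  yield 7
Step 2: yield 71
Step 3: Delegates to inner(11):
  yield 11
  yield 12
  yield 13
Therefore out = [5, 6, 7, 71, 11, 12, 13].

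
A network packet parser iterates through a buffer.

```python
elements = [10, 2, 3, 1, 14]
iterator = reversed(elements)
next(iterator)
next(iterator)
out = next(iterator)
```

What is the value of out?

Step 1: reversed([10, 2, 3, 1, 14]) gives iterator: [14, 1, 3, 2, 10].
Step 2: First next() = 14, second next() = 1.
Step 3: Third next() = 3.
Therefore out = 3.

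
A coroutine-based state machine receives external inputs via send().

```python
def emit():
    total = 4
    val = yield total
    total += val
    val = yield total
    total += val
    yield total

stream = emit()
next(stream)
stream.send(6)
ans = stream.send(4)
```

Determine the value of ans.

Step 1: next() -> yield total=4.
Step 2: send(6) -> val=6, total = 4+6 = 10, yield 10.
Step 3: send(4) -> val=4, total = 10+4 = 14, yield 14.
Therefore ans = 14.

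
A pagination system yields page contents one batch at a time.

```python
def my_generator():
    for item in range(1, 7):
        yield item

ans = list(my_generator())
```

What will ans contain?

Step 1: The generator yields each value from range(1, 7).
Step 2: list() consumes all yields: [1, 2, 3, 4, 5, 6].
Therefore ans = [1, 2, 3, 4, 5, 6].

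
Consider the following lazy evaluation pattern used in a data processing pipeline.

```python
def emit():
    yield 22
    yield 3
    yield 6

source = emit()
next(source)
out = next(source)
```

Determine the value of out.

Step 1: emit() creates a generator.
Step 2: next(source) yields 22 (consumed and discarded).
Step 3: next(source) yields 3, assigned to out.
Therefore out = 3.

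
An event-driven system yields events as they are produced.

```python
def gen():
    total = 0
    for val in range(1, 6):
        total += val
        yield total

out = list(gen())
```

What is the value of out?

Step 1: Generator accumulates running sum:
  val=1: total = 1, yield 1
  val=2: total = 3, yield 3
  val=3: total = 6, yield 6
  val=4: total = 10, yield 10
  val=5: total = 15, yield 15
Therefore out = [1, 3, 6, 10, 15].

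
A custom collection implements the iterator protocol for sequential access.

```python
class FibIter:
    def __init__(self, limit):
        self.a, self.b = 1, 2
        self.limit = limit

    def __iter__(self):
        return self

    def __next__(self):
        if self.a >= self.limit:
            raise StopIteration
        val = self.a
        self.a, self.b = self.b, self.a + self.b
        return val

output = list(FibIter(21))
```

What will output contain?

Step 1: Fibonacci-like sequence (a=1, b=2) until >= 21:
  Yield 1, then a,b = 2,3
  Yield 2, then a,b = 3,5
  Yield 3, then a,b = 5,8
  Yield 5, then a,b = 8,13
  Yield 8, then a,b = 13,21
  Yield 13, then a,b = 21,34
Step 2: 21 >= 21, stop.
Therefore output = [1, 2, 3, 5, 8, 13].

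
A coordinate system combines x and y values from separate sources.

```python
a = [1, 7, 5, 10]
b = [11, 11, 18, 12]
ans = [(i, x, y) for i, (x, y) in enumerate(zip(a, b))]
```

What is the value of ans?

Step 1: enumerate(zip(a, b)) gives index with paired elements:
  i=0: (1, 11)
  i=1: (7, 11)
  i=2: (5, 18)
  i=3: (10, 12)
Therefore ans = [(0, 1, 11), (1, 7, 11), (2, 5, 18), (3, 10, 12)].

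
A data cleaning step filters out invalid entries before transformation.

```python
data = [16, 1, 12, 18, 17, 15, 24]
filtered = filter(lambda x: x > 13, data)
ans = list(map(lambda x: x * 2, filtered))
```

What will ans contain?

Step 1: Filter data for elements > 13:
  16: kept
  1: removed
  12: removed
  18: kept
  17: kept
  15: kept
  24: kept
Step 2: Map x * 2 on filtered [16, 18, 17, 15, 24]:
  16 -> 32
  18 -> 36
  17 -> 34
  15 -> 30
  24 -> 48
Therefore ans = [32, 36, 34, 30, 48].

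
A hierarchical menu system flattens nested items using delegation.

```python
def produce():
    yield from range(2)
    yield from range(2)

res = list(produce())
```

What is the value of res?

Step 1: Trace yields in order:
  yield 0
  yield 1
  yield 0
  yield 1
Therefore res = [0, 1, 0, 1].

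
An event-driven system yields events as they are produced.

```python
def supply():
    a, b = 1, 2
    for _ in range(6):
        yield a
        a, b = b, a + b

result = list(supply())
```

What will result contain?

Step 1: Fibonacci-like sequence starting with a=1, b=2:
  Iteration 1: yield a=1, then a,b = 2,3
  Iteration 2: yield a=2, then a,b = 3,5
  Iteration 3: yield a=3, then a,b = 5,8
  Iteration 4: yield a=5, then a,b = 8,13
  Iteration 5: yield a=8, then a,b = 13,21
  Iteration 6: yield a=13, then a,b = 21,34
Therefore result = [1, 2, 3, 5, 8, 13].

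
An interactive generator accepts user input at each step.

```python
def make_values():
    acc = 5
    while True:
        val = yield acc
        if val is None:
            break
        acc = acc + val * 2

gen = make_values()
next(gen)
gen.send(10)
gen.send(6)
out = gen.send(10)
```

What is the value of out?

Step 1: next() -> yield acc=5.
Step 2: send(10) -> val=10, acc = 5 + 10*2 = 25, yield 25.
Step 3: send(6) -> val=6, acc = 25 + 6*2 = 37, yield 37.
Step 4: send(10) -> val=10, acc = 37 + 10*2 = 57, yield 57.
Therefore out = 57.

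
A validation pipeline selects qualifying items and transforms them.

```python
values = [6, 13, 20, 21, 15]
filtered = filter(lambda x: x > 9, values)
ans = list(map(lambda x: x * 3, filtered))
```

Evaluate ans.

Step 1: Filter values for elements > 9:
  6: removed
  13: kept
  20: kept
  21: kept
  15: kept
Step 2: Map x * 3 on filtered [13, 20, 21, 15]:
  13 -> 39
  20 -> 60
  21 -> 63
  15 -> 45
Therefore ans = [39, 60, 63, 45].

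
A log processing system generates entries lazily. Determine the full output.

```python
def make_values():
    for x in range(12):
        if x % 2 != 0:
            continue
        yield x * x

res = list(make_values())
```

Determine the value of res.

Step 1: Only yield x**2 when x is divisible by 2:
  x=0: 0 % 2 == 0, yield 0**2 = 0
  x=2: 2 % 2 == 0, yield 2**2 = 4
  x=4: 4 % 2 == 0, yield 4**2 = 16
  x=6: 6 % 2 == 0, yield 6**2 = 36
  x=8: 8 % 2 == 0, yield 8**2 = 64
  x=10: 10 % 2 == 0, yield 10**2 = 100
Therefore res = [0, 4, 16, 36, 64, 100].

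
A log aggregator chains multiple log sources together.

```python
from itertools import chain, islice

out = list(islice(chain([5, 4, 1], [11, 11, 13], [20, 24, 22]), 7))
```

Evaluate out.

Step 1: chain([5, 4, 1], [11, 11, 13], [20, 24, 22]) = [5, 4, 1, 11, 11, 13, 20, 24, 22].
Step 2: islice takes first 7 elements: [5, 4, 1, 11, 11, 13, 20].
Therefore out = [5, 4, 1, 11, 11, 13, 20].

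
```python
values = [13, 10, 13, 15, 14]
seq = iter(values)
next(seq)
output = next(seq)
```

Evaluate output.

Step 1: Create iterator over [13, 10, 13, 15, 14].
Step 2: next() consumes 13.
Step 3: next() returns 10.
Therefore output = 10.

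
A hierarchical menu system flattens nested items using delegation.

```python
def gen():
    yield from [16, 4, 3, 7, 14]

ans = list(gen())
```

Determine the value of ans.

Step 1: yield from delegates to the iterable, yielding each element.
Step 2: Collected values: [16, 4, 3, 7, 14].
Therefore ans = [16, 4, 3, 7, 14].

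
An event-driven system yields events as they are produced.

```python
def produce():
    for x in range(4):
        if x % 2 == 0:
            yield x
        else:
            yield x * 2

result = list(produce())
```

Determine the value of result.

Step 1: For each x in range(4), yield x if even, else x*2:
  x=0 (even): yield 0
  x=1 (odd): yield 1*2 = 2
  x=2 (even): yield 2
  x=3 (odd): yield 3*2 = 6
Therefore result = [0, 2, 2, 6].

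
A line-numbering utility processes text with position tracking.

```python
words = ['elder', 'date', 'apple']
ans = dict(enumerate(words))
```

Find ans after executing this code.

Step 1: enumerate pairs indices with words:
  0 -> 'elder'
  1 -> 'date'
  2 -> 'apple'
Therefore ans = {0: 'elder', 1: 'date', 2: 'apple'}.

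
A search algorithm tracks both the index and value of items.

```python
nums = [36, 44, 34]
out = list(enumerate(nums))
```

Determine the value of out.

Step 1: enumerate pairs each element with its index:
  (0, 36)
  (1, 44)
  (2, 34)
Therefore out = [(0, 36), (1, 44), (2, 34)].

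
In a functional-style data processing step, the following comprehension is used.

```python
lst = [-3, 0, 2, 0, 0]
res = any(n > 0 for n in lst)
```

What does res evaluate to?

Step 1: Check n > 0 for each element in [-3, 0, 2, 0, 0]:
  -3 > 0: False
  0 > 0: False
  2 > 0: True
  0 > 0: False
  0 > 0: False
Step 2: any() returns True.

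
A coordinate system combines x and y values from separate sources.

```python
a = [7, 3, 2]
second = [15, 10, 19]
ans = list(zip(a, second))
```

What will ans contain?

Step 1: zip pairs elements at same index:
  Index 0: (7, 15)
  Index 1: (3, 10)
  Index 2: (2, 19)
Therefore ans = [(7, 15), (3, 10), (2, 19)].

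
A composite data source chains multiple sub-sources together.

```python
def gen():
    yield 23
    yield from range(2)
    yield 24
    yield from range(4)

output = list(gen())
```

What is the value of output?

Step 1: Trace yields in order:
  yield 23
  yield 0
  yield 1
  yield 24
  yield 0
  yield 1
  yield 2
  yield 3
Therefore output = [23, 0, 1, 24, 0, 1, 2, 3].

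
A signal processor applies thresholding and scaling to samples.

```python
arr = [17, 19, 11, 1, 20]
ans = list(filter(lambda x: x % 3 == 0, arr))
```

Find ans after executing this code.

Step 1: Filter elements divisible by 3:
  17 % 3 = 2: removed
  19 % 3 = 1: removed
  11 % 3 = 2: removed
  1 % 3 = 1: removed
  20 % 3 = 2: removed
Therefore ans = [].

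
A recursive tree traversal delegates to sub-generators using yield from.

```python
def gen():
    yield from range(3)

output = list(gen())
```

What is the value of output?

Step 1: yield from delegates to the iterable, yielding each element.
Step 2: Collected values: [0, 1, 2].
Therefore output = [0, 1, 2].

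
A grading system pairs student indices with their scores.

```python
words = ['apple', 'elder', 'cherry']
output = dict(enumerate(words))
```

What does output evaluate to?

Step 1: enumerate pairs indices with words:
  0 -> 'apple'
  1 -> 'elder'
  2 -> 'cherry'
Therefore output = {0: 'apple', 1: 'elder', 2: 'cherry'}.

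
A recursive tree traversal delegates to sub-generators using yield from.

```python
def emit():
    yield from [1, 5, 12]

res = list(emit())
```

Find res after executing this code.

Step 1: yield from delegates to the iterable, yielding each element.
Step 2: Collected values: [1, 5, 12].
Therefore res = [1, 5, 12].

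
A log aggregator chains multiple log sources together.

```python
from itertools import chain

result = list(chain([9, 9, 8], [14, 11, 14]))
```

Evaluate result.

Step 1: chain() concatenates iterables: [9, 9, 8] + [14, 11, 14].
Therefore result = [9, 9, 8, 14, 11, 14].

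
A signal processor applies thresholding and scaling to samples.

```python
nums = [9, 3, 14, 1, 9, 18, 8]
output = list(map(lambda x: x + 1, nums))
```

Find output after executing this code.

Step 1: Apply lambda x: x + 1 to each element:
  9 -> 10
  3 -> 4
  14 -> 15
  1 -> 2
  9 -> 10
  18 -> 19
  8 -> 9
Therefore output = [10, 4, 15, 2, 10, 19, 9].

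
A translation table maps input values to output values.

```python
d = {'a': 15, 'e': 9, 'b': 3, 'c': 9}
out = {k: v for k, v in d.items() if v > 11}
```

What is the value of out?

Step 1: Filter items where value > 11:
  'a': 15 > 11: kept
  'e': 9 <= 11: removed
  'b': 3 <= 11: removed
  'c': 9 <= 11: removed
Therefore out = {'a': 15}.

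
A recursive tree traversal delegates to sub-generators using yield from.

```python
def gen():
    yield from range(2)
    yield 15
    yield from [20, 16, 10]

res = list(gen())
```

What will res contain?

Step 1: Trace yields in order:
  yield 0
  yield 1
  yield 15
  yield 20
  yield 16
  yield 10
Therefore res = [0, 1, 15, 20, 16, 10].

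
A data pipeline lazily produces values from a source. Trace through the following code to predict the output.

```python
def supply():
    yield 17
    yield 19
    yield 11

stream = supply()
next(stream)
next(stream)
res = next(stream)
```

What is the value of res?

Step 1: supply() creates a generator.
Step 2: next(stream) yields 17 (consumed and discarded).
Step 3: next(stream) yields 19 (consumed and discarded).
Step 4: next(stream) yields 11, assigned to res.
Therefore res = 11.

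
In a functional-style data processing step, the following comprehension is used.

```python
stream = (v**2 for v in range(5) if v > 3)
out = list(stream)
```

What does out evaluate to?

Step 1: For range(5), keep v > 3, then square:
  v=0: 0 <= 3, excluded
  v=1: 1 <= 3, excluded
  v=2: 2 <= 3, excluded
  v=3: 3 <= 3, excluded
  v=4: 4 > 3, yield 4**2 = 16
Therefore out = [16].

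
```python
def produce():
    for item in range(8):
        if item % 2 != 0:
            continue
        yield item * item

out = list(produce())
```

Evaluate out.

Step 1: Only yield item**2 when item is divisible by 2:
  item=0: 0 % 2 == 0, yield 0**2 = 0
  item=2: 2 % 2 == 0, yield 2**2 = 4
  item=4: 4 % 2 == 0, yield 4**2 = 16
  item=6: 6 % 2 == 0, yield 6**2 = 36
Therefore out = [0, 4, 16, 36].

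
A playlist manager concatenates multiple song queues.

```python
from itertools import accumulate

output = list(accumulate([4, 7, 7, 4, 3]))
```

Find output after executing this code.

Step 1: accumulate computes running sums:
  + 4 = 4
  + 7 = 11
  + 7 = 18
  + 4 = 22
  + 3 = 25
Therefore output = [4, 11, 18, 22, 25].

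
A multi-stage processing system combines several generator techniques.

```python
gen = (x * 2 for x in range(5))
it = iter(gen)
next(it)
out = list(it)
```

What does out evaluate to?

Step 1: Generator produces [0, 2, 4, 6, 8].
Step 2: next(it) consumes first element (0).
Step 3: list(it) collects remaining: [2, 4, 6, 8].
Therefore out = [2, 4, 6, 8].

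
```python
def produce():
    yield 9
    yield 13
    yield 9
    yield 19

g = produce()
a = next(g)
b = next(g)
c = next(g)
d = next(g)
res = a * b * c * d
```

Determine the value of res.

Step 1: Create generator and consume all values:
  a = next(g) = 9
  b = next(g) = 13
  c = next(g) = 9
  d = next(g) = 19
Step 2: res = 9 * 13 * 9 * 19 = 20007.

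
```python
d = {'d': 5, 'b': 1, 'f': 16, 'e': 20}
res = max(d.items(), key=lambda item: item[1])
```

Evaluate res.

Step 1: Find item with maximum value:
  ('d', 5)
  ('b', 1)
  ('f', 16)
  ('e', 20)
Step 2: Maximum value is 20 at key 'e'.
Therefore res = ('e', 20).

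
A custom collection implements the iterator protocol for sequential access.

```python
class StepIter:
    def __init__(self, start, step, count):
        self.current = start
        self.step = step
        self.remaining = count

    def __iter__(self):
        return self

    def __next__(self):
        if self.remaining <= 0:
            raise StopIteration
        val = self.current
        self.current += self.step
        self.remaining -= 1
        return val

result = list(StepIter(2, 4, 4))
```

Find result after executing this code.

Step 1: StepIter starts at 2, increments by 4, for 4 steps:
  Yield 2, then current += 4
  Yield 6, then current += 4
  Yield 10, then current += 4
  Yield 14, then current += 4
Therefore result = [2, 6, 10, 14].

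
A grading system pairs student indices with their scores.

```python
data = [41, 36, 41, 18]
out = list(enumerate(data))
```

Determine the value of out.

Step 1: enumerate pairs each element with its index:
  (0, 41)
  (1, 36)
  (2, 41)
  (3, 18)
Therefore out = [(0, 41), (1, 36), (2, 41), (3, 18)].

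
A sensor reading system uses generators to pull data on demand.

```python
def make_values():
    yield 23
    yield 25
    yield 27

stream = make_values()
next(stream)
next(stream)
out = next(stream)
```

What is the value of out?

Step 1: make_values() creates a generator.
Step 2: next(stream) yields 23 (consumed and discarded).
Step 3: next(stream) yields 25 (consumed and discarded).
Step 4: next(stream) yields 27, assigned to out.
Therefore out = 27.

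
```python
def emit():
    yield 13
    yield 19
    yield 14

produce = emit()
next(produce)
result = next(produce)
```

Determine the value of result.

Step 1: emit() creates a generator.
Step 2: next(produce) yields 13 (consumed and discarded).
Step 3: next(produce) yields 19, assigned to result.
Therefore result = 19.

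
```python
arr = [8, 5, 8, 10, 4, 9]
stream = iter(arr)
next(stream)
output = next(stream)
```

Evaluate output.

Step 1: Create iterator over [8, 5, 8, 10, 4, 9].
Step 2: next() consumes 8.
Step 3: next() returns 5.
Therefore output = 5.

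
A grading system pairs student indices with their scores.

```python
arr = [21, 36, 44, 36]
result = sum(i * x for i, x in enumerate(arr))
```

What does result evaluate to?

Step 1: Compute i * x for each (i, x) in enumerate([21, 36, 44, 36]):
  i=0, x=21: 0*21 = 0
  i=1, x=36: 1*36 = 36
  i=2, x=44: 2*44 = 88
  i=3, x=36: 3*36 = 108
Step 2: sum = 0 + 36 + 88 + 108 = 232.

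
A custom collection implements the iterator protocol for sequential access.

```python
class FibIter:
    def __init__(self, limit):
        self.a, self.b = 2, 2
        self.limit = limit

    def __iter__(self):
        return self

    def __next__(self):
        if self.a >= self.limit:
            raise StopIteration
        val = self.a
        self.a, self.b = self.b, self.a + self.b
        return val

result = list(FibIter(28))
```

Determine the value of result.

Step 1: Fibonacci-like sequence (a=2, b=2) until >= 28:
  Yield 2, then a,b = 2,4
  Yield 2, then a,b = 4,6
  Yield 4, then a,b = 6,10
  Yield 6, then a,b = 10,16
  Yield 10, then a,b = 16,26
  Yield 16, then a,b = 26,42
  Yield 26, then a,b = 42,68
Step 2: 42 >= 28, stop.
Therefore result = [2, 2, 4, 6, 10, 16, 26].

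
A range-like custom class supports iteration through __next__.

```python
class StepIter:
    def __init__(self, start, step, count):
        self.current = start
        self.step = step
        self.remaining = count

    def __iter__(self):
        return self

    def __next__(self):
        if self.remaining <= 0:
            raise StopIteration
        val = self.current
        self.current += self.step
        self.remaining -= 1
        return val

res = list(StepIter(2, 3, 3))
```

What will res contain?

Step 1: StepIter starts at 2, increments by 3, for 3 steps:
  Yield 2, then current += 3
  Yield 5, then current += 3
  Yield 8, then current += 3
Therefore res = [2, 5, 8].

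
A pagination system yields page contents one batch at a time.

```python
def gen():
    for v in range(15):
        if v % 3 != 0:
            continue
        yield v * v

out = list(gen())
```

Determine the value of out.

Step 1: Only yield v**2 when v is divisible by 3:
  v=0: 0 % 3 == 0, yield 0**2 = 0
  v=3: 3 % 3 == 0, yield 3**2 = 9
  v=6: 6 % 3 == 0, yield 6**2 = 36
  v=9: 9 % 3 == 0, yield 9**2 = 81
  v=12: 12 % 3 == 0, yield 12**2 = 144
Therefore out = [0, 9, 36, 81, 144].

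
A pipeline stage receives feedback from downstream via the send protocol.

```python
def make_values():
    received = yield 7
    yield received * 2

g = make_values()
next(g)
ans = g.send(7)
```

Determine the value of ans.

Step 1: next(g) advances to first yield, producing 7.
Step 2: send(7) resumes, received = 7.
Step 3: yield received * 2 = 7 * 2 = 14.
Therefore ans = 14.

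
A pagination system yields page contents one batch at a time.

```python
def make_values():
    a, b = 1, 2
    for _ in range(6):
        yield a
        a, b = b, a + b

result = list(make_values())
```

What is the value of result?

Step 1: Fibonacci-like sequence starting with a=1, b=2:
  Iteration 1: yield a=1, then a,b = 2,3
  Iteration 2: yield a=2, then a,b = 3,5
  Iteration 3: yield a=3, then a,b = 5,8
  Iteration 4: yield a=5, then a,b = 8,13
  Iteration 5: yield a=8, then a,b = 13,21
  Iteration 6: yield a=13, then a,b = 21,34
Therefore result = [1, 2, 3, 5, 8, 13].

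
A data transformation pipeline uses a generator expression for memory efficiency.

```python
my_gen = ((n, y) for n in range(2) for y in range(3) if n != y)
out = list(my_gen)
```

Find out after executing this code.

Step 1: Nested generator over range(2) x range(3) where n != y:
  (0, 0): excluded (n == y)
  (0, 1): included
  (0, 2): included
  (1, 0): included
  (1, 1): excluded (n == y)
  (1, 2): included
Therefore out = [(0, 1), (0, 2), (1, 0), (1, 2)].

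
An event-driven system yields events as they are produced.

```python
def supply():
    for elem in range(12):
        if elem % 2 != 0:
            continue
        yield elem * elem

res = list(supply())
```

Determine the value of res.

Step 1: Only yield elem**2 when elem is divisible by 2:
  elem=0: 0 % 2 == 0, yield 0**2 = 0
  elem=2: 2 % 2 == 0, yield 2**2 = 4
  elem=4: 4 % 2 == 0, yield 4**2 = 16
  elem=6: 6 % 2 == 0, yield 6**2 = 36
  elem=8: 8 % 2 == 0, yield 8**2 = 64
  elem=10: 10 % 2 == 0, yield 10**2 = 100
Therefore res = [0, 4, 16, 36, 64, 100].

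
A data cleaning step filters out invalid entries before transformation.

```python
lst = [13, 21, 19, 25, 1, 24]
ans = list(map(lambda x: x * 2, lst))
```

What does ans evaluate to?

Step 1: Apply lambda x: x * 2 to each element:
  13 -> 26
  21 -> 42
  19 -> 38
  25 -> 50
  1 -> 2
  24 -> 48
Therefore ans = [26, 42, 38, 50, 2, 48].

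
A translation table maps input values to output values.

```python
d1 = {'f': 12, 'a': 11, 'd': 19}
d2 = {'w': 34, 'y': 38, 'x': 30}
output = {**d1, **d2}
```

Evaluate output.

Step 1: Merge d1 and d2 (d2 values override on key conflicts).
Step 2: d1 has keys ['f', 'a', 'd'], d2 has keys ['w', 'y', 'x'].
Therefore output = {'f': 12, 'a': 11, 'd': 19, 'w': 34, 'y': 38, 'x': 30}.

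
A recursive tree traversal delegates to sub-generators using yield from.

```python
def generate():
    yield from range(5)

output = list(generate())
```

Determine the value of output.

Step 1: yield from delegates to the iterable, yielding each element.
Step 2: Collected values: [0, 1, 2, 3, 4].
Therefore output = [0, 1, 2, 3, 4].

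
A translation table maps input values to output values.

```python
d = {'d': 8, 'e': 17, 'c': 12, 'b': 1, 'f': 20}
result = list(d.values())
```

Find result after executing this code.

Step 1: d.values() returns the dictionary values in insertion order.
Therefore result = [8, 17, 12, 1, 20].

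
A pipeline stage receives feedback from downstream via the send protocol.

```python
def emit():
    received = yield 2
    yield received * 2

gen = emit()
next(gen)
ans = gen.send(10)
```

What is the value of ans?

Step 1: next(gen) advances to first yield, producing 2.
Step 2: send(10) resumes, received = 10.
Step 3: yield received * 2 = 10 * 2 = 20.
Therefore ans = 20.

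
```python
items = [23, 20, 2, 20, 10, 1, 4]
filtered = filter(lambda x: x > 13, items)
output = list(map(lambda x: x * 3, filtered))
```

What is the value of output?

Step 1: Filter items for elements > 13:
  23: kept
  20: kept
  2: removed
  20: kept
  10: removed
  1: removed
  4: removed
Step 2: Map x * 3 on filtered [23, 20, 20]:
  23 -> 69
  20 -> 60
  20 -> 60
Therefore output = [69, 60, 60].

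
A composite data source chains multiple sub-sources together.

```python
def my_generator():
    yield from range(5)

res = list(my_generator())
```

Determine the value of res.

Step 1: yield from delegates to the iterable, yielding each element.
Step 2: Collected values: [0, 1, 2, 3, 4].
Therefore res = [0, 1, 2, 3, 4].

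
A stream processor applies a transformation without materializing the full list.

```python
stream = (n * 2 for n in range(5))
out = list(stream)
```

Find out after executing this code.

Step 1: For each n in range(5), compute n*2:
  n=0: 0*2 = 0
  n=1: 1*2 = 2
  n=2: 2*2 = 4
  n=3: 3*2 = 6
  n=4: 4*2 = 8
Therefore out = [0, 2, 4, 6, 8].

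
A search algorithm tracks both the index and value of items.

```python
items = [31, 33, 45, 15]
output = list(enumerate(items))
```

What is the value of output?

Step 1: enumerate pairs each element with its index:
  (0, 31)
  (1, 33)
  (2, 45)
  (3, 15)
Therefore output = [(0, 31), (1, 33), (2, 45), (3, 15)].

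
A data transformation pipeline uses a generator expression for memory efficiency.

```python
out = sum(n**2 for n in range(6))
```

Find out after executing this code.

Step 1: Compute n**2 for each n in range(6):
  n=0: 0**2 = 0
  n=1: 1**2 = 1
  n=2: 2**2 = 4
  n=3: 3**2 = 9
  n=4: 4**2 = 16
  n=5: 5**2 = 25
Step 2: sum = 0 + 1 + 4 + 9 + 16 + 25 = 55.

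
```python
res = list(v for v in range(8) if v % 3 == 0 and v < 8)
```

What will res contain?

Step 1: Filter range(8) where v % 3 == 0 and v < 8:
  v=0: both conditions met, included
  v=1: excluded (1 % 3 != 0)
  v=2: excluded (2 % 3 != 0)
  v=3: both conditions met, included
  v=4: excluded (4 % 3 != 0)
  v=5: excluded (5 % 3 != 0)
  v=6: both conditions met, included
  v=7: excluded (7 % 3 != 0)
Therefore res = [0, 3, 6].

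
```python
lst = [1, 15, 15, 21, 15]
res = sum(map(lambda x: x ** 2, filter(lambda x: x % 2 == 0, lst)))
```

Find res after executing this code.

Step 1: Filter even numbers from [1, 15, 15, 21, 15]: []
Step 2: Square each: []
Step 3: Sum = 0.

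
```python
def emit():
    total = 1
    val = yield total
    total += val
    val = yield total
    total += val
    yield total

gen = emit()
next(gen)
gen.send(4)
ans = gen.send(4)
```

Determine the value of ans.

Step 1: next() -> yield total=1.
Step 2: send(4) -> val=4, total = 1+4 = 5, yield 5.
Step 3: send(4) -> val=4, total = 5+4 = 9, yield 9.
Therefore ans = 9.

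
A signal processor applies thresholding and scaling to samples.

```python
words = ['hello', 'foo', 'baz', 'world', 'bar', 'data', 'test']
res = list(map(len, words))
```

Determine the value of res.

Step 1: Map len() to each word:
  'hello' -> 5
  'foo' -> 3
  'baz' -> 3
  'world' -> 5
  'bar' -> 3
  'data' -> 4
  'test' -> 4
Therefore res = [5, 3, 3, 5, 3, 4, 4].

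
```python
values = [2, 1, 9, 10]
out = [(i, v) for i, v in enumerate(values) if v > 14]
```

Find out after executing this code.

Step 1: Filter enumerate([2, 1, 9, 10]) keeping v > 14:
  (0, 2): 2 <= 14, excluded
  (1, 1): 1 <= 14, excluded
  (2, 9): 9 <= 14, excluded
  (3, 10): 10 <= 14, excluded
Therefore out = [].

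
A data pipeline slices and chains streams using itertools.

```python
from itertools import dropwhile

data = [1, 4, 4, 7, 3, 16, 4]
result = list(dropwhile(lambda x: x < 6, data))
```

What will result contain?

Step 1: dropwhile drops elements while < 6:
  1 < 6: dropped
  4 < 6: dropped
  4 < 6: dropped
  7: kept (dropping stopped)
Step 2: Remaining elements kept regardless of condition.
Therefore result = [7, 3, 16, 4].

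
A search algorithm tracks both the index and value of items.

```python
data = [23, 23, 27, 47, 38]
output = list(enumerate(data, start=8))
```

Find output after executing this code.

Step 1: enumerate with start=8:
  (8, 23)
  (9, 23)
  (10, 27)
  (11, 47)
  (12, 38)
Therefore output = [(8, 23), (9, 23), (10, 27), (11, 47), (12, 38)].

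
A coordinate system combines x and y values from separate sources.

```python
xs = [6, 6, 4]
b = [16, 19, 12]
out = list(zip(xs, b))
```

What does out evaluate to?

Step 1: zip pairs elements at same index:
  Index 0: (6, 16)
  Index 1: (6, 19)
  Index 2: (4, 12)
Therefore out = [(6, 16), (6, 19), (4, 12)].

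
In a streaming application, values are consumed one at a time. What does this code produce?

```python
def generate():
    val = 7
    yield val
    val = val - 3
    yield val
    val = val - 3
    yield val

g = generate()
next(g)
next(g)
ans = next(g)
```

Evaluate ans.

Step 1: Trace through generator execution:
  Yield 1: val starts at 7, yield 7
  Yield 2: val = 7 - 3 = 4, yield 4
  Yield 3: val = 4 - 3 = 1, yield 1
Step 2: First next() gets 7, second next() gets the second value, third next() yields 1.
Therefore ans = 1.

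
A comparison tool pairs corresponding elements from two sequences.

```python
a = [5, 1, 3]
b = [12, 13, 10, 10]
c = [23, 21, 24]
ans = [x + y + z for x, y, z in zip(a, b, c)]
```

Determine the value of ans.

Step 1: zip three lists (truncates to shortest, len=3):
  5 + 12 + 23 = 40
  1 + 13 + 21 = 35
  3 + 10 + 24 = 37
Therefore ans = [40, 35, 37].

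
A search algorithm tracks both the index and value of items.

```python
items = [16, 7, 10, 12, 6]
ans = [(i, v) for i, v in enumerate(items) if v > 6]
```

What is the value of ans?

Step 1: Filter enumerate([16, 7, 10, 12, 6]) keeping v > 6:
  (0, 16): 16 > 6, included
  (1, 7): 7 > 6, included
  (2, 10): 10 > 6, included
  (3, 12): 12 > 6, included
  (4, 6): 6 <= 6, excluded
Therefore ans = [(0, 16), (1, 7), (2, 10), (3, 12)].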